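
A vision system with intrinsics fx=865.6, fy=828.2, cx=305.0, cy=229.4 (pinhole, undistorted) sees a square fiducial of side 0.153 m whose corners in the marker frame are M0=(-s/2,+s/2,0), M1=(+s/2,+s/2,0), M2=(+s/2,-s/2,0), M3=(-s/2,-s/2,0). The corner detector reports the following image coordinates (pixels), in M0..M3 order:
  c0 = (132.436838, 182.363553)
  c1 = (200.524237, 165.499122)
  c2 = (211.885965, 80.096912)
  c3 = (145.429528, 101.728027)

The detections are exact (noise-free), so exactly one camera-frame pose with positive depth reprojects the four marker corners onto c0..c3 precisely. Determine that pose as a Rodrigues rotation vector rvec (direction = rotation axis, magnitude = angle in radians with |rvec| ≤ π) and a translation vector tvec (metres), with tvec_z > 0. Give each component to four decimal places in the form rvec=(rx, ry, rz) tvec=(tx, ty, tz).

rvec=(-0.3466, 0.6590, -0.0348) tvec=(-0.2129, -0.1624, 1.3809)

Intrinsics K: fx=865.6, fy=828.2, cx=305.0, cy=229.4
Marker side s = 0.153 m; corners in marker frame (Z=0):
  M0 = (-0.0765, +0.0765, 0)
  M1 = (+0.0765, +0.0765, 0)
  M2 = (+0.0765, -0.0765, 0)
  M3 = (-0.0765, -0.0765, 0)
Detected image corners:
  c0 = (132.436838, 182.363553) px
  c1 = (200.524237, 165.499122) px
  c2 = (211.885965, 80.096912) px
  c3 = (145.429528, 101.728027) px
Planar DLT: solve 8×8 A·h = b for H (H[2,2]=1):
  H  [+365.37412 -120.54425 +171.57260]
  H  [-183.03354 +510.80227 +131.98814]
  H  [-0.43006 -0.23631 +1.00000]
B = K⁻¹H; ‖b₁‖=0.724151, ‖b₂‖=0.724151; λ = 2/(‖b₁‖+‖b₂‖) = 1.380927, sign → tz>0 ⇒ λ=+1.380927
r₁ = λ·B[:,0] = (+0.79215,-0.14069,-0.59388); r₂ = λ·B[:,1] = (-0.07733,+0.94209,-0.32632)
r₃ = r₁×r₂ = (+0.60540,+0.30442,+0.73540); SVD([r₁ r₂ r₃]) → R = UVᵀ:
  R  [+0.79215 -0.07733 +0.60540]
  R  [-0.14069 +0.94209 +0.30442]
  R  [-0.59388 -0.32632 +0.73540]
t = (-0.21286, -0.16242, +1.38093) m
tr R = 2.469647; θ = arccos((tr R − 1)/2) = 0.745390 rad = 42.708°
axis k = ((R−Rᵀ)₃₂, (R−Rᵀ)₁₃, (R−Rᵀ)₂₁) / (2 sinθ) = (-0.464974, +0.884092, -0.046710)
rvec = θ·k = (-0.346586, +0.658993, -0.034817)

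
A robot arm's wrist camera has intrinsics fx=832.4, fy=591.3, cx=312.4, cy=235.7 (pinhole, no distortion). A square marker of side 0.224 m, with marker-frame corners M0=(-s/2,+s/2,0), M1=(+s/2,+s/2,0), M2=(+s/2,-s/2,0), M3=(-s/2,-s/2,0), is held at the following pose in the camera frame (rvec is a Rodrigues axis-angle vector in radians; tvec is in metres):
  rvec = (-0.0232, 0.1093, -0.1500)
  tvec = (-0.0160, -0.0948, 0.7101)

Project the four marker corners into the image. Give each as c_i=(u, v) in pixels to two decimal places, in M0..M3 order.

c0=(185.54, 262.66) c1=(444.98, 234.91) c2=(404.36, 48.31) c3=(148.76, 81.95)

Intrinsics K: fx=832.4, fy=591.3, cx=312.4, cy=235.7
Marker side s = 0.224 m; corners in marker frame (Z=0):
  M0 = (-0.1120, +0.1120, 0)
  M1 = (+0.1120, +0.1120, 0)
  M2 = (+0.1120, -0.1120, 0)
  M3 = (-0.1120, -0.1120, 0)
rvec = (-0.0232, 0.1093, -0.1500), |rvec| = θ = 0.18704 rad = 10.717°
Rodrigues: sinθ=0.18595, 1−cosθ=0.01744; R = I + sinθ·[k]× + (1−cosθ)·[k]×²:
    [+0.98283 +0.14786 +0.11040]
    [-0.15039 +0.98851 +0.01489]
    [-0.10693 -0.03124 +0.99378]
t = (-0.0160, -0.0948, 0.7101) m
M0: Pc = R·M0+t = (-0.10952, +0.03276, +0.71858); u = 832.4·(-0.10952)/0.71858 + 312.4 = 185.5367, v = 591.3·(+0.03276)/0.71858 + 235.7 = 262.6553
M1: Pc = R·M1+t = (+0.11064, -0.00093, +0.69463); u = 832.4·(+0.11064)/0.69463 + 312.4 = 444.9815, v = 591.3·(-0.00093)/0.69463 + 235.7 = 234.9082
M2: Pc = R·M2+t = (+0.07752, -0.22236, +0.70162); u = 832.4·(+0.07752)/0.70162 + 312.4 = 404.3644, v = 591.3·(-0.22236)/0.70162 + 235.7 = 48.3059
M3: Pc = R·M3+t = (-0.14264, -0.18867, +0.72557); u = 832.4·(-0.14264)/0.72557 + 312.4 = 148.7625, v = 591.3·(-0.18867)/0.72557 + 235.7 = 81.9454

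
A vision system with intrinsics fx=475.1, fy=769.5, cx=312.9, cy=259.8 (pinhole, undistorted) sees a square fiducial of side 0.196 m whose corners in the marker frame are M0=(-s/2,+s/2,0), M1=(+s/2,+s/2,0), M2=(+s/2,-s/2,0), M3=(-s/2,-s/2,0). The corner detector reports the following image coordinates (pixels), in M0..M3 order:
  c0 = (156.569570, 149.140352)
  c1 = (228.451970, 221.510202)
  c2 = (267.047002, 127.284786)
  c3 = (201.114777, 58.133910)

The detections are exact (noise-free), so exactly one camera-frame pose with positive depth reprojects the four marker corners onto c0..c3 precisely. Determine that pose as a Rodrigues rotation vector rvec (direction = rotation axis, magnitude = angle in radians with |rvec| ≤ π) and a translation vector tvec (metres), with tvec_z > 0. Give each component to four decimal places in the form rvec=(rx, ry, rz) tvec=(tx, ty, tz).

rvec=(-0.4098, -0.2510, 0.5227) tvec=(-0.2428, -0.1859, 1.1716)

Intrinsics K: fx=475.1, fy=769.5, cx=312.9, cy=259.8
Marker side s = 0.196 m; corners in marker frame (Z=0):
  M0 = (-0.0980, +0.0980, 0)
  M1 = (+0.0980, +0.0980, 0)
  M2 = (+0.0980, -0.0980, 0)
  M3 = (-0.0980, -0.0980, 0)
Detected image corners:
  c0 = (156.569570, 149.140352) px
  c1 = (228.451970, 221.510202) px
  c2 = (267.047002, 127.284786) px
  c3 = (201.114777, 58.133910) px
Planar DLT: solve 8×8 A·h = b for H (H[2,2]=1):
  H  [+374.26430 -291.87208 +214.42737]
  H  [+375.87657 +420.51526 +137.69444]
  H  [+0.10902 -0.37479 +1.00000]
B = K⁻¹H; ‖b₁‖=0.853509, ‖b₂‖=0.853509; λ = 2/(‖b₁‖+‖b₂‖) = 1.171634, sign → tz>0 ⇒ λ=+1.171634
r₁ = λ·B[:,0] = (+0.83884,+0.52918,+0.12773); r₂ = λ·B[:,1] = (-0.43058,+0.78853,-0.43912)
r₃ = r₁×r₂ = (-0.33310,+0.31335,+0.88930); SVD([r₁ r₂ r₃]) → R = UVᵀ:
  R  [+0.83884 -0.43058 -0.33310]
  R  [+0.52918 +0.78853 +0.31335]
  R  [+0.12773 -0.43912 +0.88930]
t = (-0.24284, -0.18592, +1.17163) m
tr R = 2.516671; θ = arccos((tr R − 1)/2) = 0.710041 rad = 40.682°
axis k = ((R−Rᵀ)₃₂, (R−Rᵀ)₁₃, (R−Rᵀ)₂₁) / (2 sinθ) = (-0.577169, -0.353470, +0.736162)
rvec = θ·k = (-0.409814, -0.250978, +0.522705)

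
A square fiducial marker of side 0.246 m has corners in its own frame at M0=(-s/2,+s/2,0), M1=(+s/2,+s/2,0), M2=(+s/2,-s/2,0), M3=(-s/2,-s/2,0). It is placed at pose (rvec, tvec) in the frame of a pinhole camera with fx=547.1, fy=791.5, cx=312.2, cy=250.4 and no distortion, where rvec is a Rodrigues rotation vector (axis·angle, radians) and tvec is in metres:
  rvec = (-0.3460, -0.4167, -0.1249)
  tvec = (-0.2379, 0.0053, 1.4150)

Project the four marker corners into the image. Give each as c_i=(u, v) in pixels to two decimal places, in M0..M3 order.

Intrinsics K: fx=547.1, fy=791.5, cx=312.2, cy=250.4
Marker side s = 0.246 m; corners in marker frame (Z=0):
  M0 = (-0.1230, +0.1230, 0)
  M1 = (+0.1230, +0.1230, 0)
  M2 = (+0.1230, -0.1230, 0)
  M3 = (-0.1230, -0.1230, 0)
rvec = (-0.3460, -0.4167, -0.1249), |rvec| = θ = 0.55584 rad = 31.847°
Rodrigues: sinθ=0.52765, 1−cosθ=0.15054; R = I + sinθ·[k]× + (1−cosθ)·[k]×²:
    [+0.90779 +0.18882 -0.37452]
    [-0.04832 +0.93407 +0.35382]
    [+0.41663 -0.30310 +0.85706]
t = (-0.2379, 0.0053, 1.4150) m
M0: Pc = R·M0+t = (-0.32633, +0.12613, +1.32647); u = 547.1·(-0.32633)/1.32647 + 312.2 = 177.6047, v = 791.5·(+0.12613)/1.32647 + 250.4 = 325.6628
M1: Pc = R·M1+t = (-0.10302, +0.11425, +1.42896); u = 547.1·(-0.10302)/1.42896 + 312.2 = 272.7585, v = 791.5·(+0.11425)/1.42896 + 250.4 = 313.6813
M2: Pc = R·M2+t = (-0.14947, -0.11553, +1.50353); u = 547.1·(-0.14947)/1.50353 + 312.2 = 257.8125, v = 791.5·(-0.11553)/1.50353 + 250.4 = 189.5801
M3: Pc = R·M3+t = (-0.37278, -0.10365, +1.40104); u = 547.1·(-0.37278)/1.40104 + 312.2 = 166.6293, v = 791.5·(-0.10365)/1.40104 + 250.4 = 191.8455

c0=(177.60, 325.66) c1=(272.76, 313.68) c2=(257.81, 189.58) c3=(166.63, 191.85)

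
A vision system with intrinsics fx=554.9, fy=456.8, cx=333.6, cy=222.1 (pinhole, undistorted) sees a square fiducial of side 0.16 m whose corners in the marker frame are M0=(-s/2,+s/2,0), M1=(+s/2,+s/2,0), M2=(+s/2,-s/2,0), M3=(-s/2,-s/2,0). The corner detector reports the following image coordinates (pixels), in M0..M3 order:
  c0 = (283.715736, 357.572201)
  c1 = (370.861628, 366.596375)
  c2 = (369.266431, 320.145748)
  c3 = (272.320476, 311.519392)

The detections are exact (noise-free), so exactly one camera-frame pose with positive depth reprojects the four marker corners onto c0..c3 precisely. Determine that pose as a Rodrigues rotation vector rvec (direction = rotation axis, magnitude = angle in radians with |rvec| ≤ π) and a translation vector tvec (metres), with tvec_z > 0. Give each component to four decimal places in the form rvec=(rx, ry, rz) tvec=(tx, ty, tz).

rvec=(0.7026, 0.1921, 0.0061) tvec=(-0.0172, 0.2448, 0.9474)

Intrinsics K: fx=554.9, fy=456.8, cx=333.6, cy=222.1
Marker side s = 0.16 m; corners in marker frame (Z=0):
  M0 = (-0.0800, +0.0800, 0)
  M1 = (+0.0800, +0.0800, 0)
  M2 = (+0.0800, -0.0800, 0)
  M3 = (-0.0800, -0.0800, 0)
Detected image corners:
  c0 = (283.715736, 357.572201) px
  c1 = (370.861628, 366.596375) px
  c2 = (369.266431, 320.145748) px
  c3 = (272.320476, 311.519392) px
Planar DLT: solve 8×8 A·h = b for H (H[2,2]=1):
  H  [+514.26242 +260.86055 +323.54282]
  H  [-6.87002 +518.99090 +340.14877]
  H  [-0.18319 +0.67836 +1.00000]
B = K⁻¹H; ‖b₁‖=1.055559, ‖b₂‖=1.055559; λ = 2/(‖b₁‖+‖b₂‖) = 0.947366, sign → tz>0 ⇒ λ=+0.947366
r₁ = λ·B[:,0] = (+0.98232,+0.07013,-0.17355); r₂ = λ·B[:,1] = (+0.05900,+0.76388,+0.64266)
r₃ = r₁×r₂ = (+0.17765,-0.64154,+0.74624); SVD([r₁ r₂ r₃]) → R = UVᵀ:
  R  [+0.98232 +0.05900 +0.17765]
  R  [+0.07013 +0.76388 -0.64154]
  R  [-0.17355 +0.64266 +0.74624]
t = (-0.01717, +0.24482, +0.94737) m
tr R = 2.492444; θ = arccos((tr R − 1)/2) = 0.728428 rad = 41.736°
axis k = ((R−Rᵀ)₃₂, (R−Rᵀ)₁₃, (R−Rᵀ)₂₁) / (2 sinθ) = (+0.964546, +0.263782, +0.008361)
rvec = θ·k = (+0.702602, +0.192146, +0.006091)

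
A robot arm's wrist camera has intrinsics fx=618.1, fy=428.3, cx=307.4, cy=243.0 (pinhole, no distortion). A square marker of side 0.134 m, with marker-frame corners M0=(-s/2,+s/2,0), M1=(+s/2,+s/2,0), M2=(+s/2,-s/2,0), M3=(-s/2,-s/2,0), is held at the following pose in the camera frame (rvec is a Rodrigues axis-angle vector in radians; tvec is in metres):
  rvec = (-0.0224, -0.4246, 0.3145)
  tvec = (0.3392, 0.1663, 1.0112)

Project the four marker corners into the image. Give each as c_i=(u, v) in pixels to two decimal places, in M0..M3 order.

Intrinsics K: fx=618.1, fy=428.3, cx=307.4, cy=243.0
Marker side s = 0.134 m; corners in marker frame (Z=0):
  M0 = (-0.0670, +0.0670, 0)
  M1 = (+0.0670, +0.0670, 0)
  M2 = (+0.0670, -0.0670, 0)
  M3 = (-0.0670, -0.0670, 0)
rvec = (-0.0224, -0.4246, 0.3145), |rvec| = θ = 0.52886 rad = 30.302°
Rodrigues: sinθ=0.50455, 1−cosθ=0.13662; R = I + sinθ·[k]× + (1−cosθ)·[k]×²:
    [+0.86363 -0.29540 -0.40852]
    [+0.30469 +0.95144 -0.04386]
    [+0.40164 -0.08660 +0.91169]
t = (0.3392, 0.1663, 1.0112) m
M0: Pc = R·M0+t = (+0.26155, +0.20963, +0.97849); u = 618.1·(+0.26155)/0.97849 + 307.4 = 472.6153, v = 428.3·(+0.20963)/0.97849 + 243.0 = 334.7595
M1: Pc = R·M1+t = (+0.37727, +0.25046, +1.03231); u = 618.1·(+0.37727)/1.03231 + 307.4 = 533.2933, v = 428.3·(+0.25046)/1.03231 + 243.0 = 346.9151
M2: Pc = R·M2+t = (+0.41685, +0.12297, +1.04391); u = 618.1·(+0.41685)/1.04391 + 307.4 = 554.2195, v = 428.3·(+0.12297)/1.04391 + 243.0 = 293.4516
M3: Pc = R·M3+t = (+0.30113, +0.08214, +0.99009); u = 618.1·(+0.30113)/0.99009 + 307.4 = 495.3902, v = 428.3·(+0.08214)/0.99009 + 243.0 = 278.5323

c0=(472.62, 334.76) c1=(533.29, 346.92) c2=(554.22, 293.45) c3=(495.39, 278.53)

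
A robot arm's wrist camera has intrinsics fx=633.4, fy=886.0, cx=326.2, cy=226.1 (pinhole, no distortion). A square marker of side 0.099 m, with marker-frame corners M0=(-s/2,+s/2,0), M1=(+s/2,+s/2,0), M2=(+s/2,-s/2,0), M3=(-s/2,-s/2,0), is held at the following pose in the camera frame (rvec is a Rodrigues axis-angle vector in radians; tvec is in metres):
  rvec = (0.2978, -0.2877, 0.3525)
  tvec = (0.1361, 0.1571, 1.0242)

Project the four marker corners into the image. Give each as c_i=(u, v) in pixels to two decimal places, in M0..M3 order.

c0=(371.50, 388.52) c1=(423.71, 408.03) c2=(448.90, 335.72) c3=(396.29, 313.42)

Intrinsics K: fx=633.4, fy=886.0, cx=326.2, cy=226.1
Marker side s = 0.099 m; corners in marker frame (Z=0):
  M0 = (-0.0495, +0.0495, 0)
  M1 = (+0.0495, +0.0495, 0)
  M2 = (+0.0495, -0.0495, 0)
  M3 = (-0.0495, -0.0495, 0)
rvec = (0.2978, -0.2877, 0.3525), |rvec| = θ = 0.54379 rad = 31.157°
Rodrigues: sinθ=0.51739, 1−cosθ=0.14425; R = I + sinθ·[k]× + (1−cosθ)·[k]×²:
    [+0.89901 -0.37718 -0.22252]
    [+0.29359 +0.89613 -0.33281]
    [+0.32494 +0.23387 +0.91636]
t = (0.1361, 0.1571, 1.0242) m
M0: Pc = R·M0+t = (+0.07293, +0.18693, +1.01969); u = 633.4·(+0.07293)/1.01969 + 326.2 = 371.5010, v = 886.0·(+0.18693)/1.01969 + 226.1 = 388.5178
M1: Pc = R·M1+t = (+0.16193, +0.21599, +1.05186); u = 633.4·(+0.16193)/1.05186 + 326.2 = 423.7101, v = 886.0·(+0.21599)/1.05186 + 226.1 = 408.0328
M2: Pc = R·M2+t = (+0.19927, +0.12727, +1.02871); u = 633.4·(+0.19927)/1.02871 + 326.2 = 448.8961, v = 886.0·(+0.12727)/1.02871 + 226.1 = 335.7182
M3: Pc = R·M3+t = (+0.11027, +0.09821, +0.99654); u = 633.4·(+0.11027)/0.99654 + 326.2 = 396.2870, v = 886.0·(+0.09821)/0.99654 + 226.1 = 313.4154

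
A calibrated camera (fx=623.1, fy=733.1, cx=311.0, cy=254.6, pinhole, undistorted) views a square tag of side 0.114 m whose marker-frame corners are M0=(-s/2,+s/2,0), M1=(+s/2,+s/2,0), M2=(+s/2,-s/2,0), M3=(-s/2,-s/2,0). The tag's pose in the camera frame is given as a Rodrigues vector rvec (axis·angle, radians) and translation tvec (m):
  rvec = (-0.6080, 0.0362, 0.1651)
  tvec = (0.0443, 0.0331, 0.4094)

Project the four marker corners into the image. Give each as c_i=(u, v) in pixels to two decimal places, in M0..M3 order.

Intrinsics K: fx=623.1, fy=733.1, cx=311.0, cy=254.6
Marker side s = 0.114 m; corners in marker frame (Z=0):
  M0 = (-0.0570, +0.0570, 0)
  M1 = (+0.0570, +0.0570, 0)
  M2 = (+0.0570, -0.0570, 0)
  M3 = (-0.0570, -0.0570, 0)
rvec = (-0.6080, 0.0362, 0.1651), |rvec| = θ = 0.63106 rad = 36.157°
Rodrigues: sinθ=0.59000, 1−cosθ=0.19260; R = I + sinθ·[k]× + (1−cosθ)·[k]×²:
    [+0.98618 -0.16500 -0.01470]
    [+0.14371 +0.80804 +0.57133]
    [-0.08239 -0.56555 +0.82059]
t = (0.0443, 0.0331, 0.4094) m
M0: Pc = R·M0+t = (-0.02132, +0.07097, +0.38186); u = 623.1·(-0.02132)/0.38186 + 311.0 = 276.2150, v = 733.1·(+0.07097)/0.38186 + 254.6 = 390.8425
M1: Pc = R·M1+t = (+0.09111, +0.08735, +0.37247); u = 623.1·(+0.09111)/0.37247 + 311.0 = 463.4133, v = 733.1·(+0.08735)/0.37247 + 254.6 = 426.5243
M2: Pc = R·M2+t = (+0.10992, -0.00477, +0.43694); u = 623.1·(+0.10992)/0.43694 + 311.0 = 467.7484, v = 733.1·(-0.00477)/0.43694 + 254.6 = 246.6027
M3: Pc = R·M3+t = (-0.00251, -0.02115, +0.44633); u = 623.1·(-0.00251)/0.44633 + 311.0 = 307.4997, v = 733.1·(-0.02115)/0.44633 + 254.6 = 219.8614

c0=(276.21, 390.84) c1=(463.41, 426.52) c2=(467.75, 246.60) c3=(307.50, 219.86)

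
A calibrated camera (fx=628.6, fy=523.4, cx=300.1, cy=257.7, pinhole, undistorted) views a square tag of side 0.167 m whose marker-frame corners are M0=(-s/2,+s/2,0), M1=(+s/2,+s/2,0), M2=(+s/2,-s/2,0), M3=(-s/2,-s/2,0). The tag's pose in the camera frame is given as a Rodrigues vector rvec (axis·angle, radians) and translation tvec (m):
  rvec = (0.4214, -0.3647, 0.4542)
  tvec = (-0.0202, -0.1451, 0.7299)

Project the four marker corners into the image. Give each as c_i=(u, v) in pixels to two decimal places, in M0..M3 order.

c0=(185.71, 180.97) c1=(307.13, 225.71) c2=(377.10, 127.07) c3=(253.81, 68.41)

Intrinsics K: fx=628.6, fy=523.4, cx=300.1, cy=257.7
Marker side s = 0.167 m; corners in marker frame (Z=0):
  M0 = (-0.0835, +0.0835, 0)
  M1 = (+0.0835, +0.0835, 0)
  M2 = (+0.0835, -0.0835, 0)
  M3 = (-0.0835, -0.0835, 0)
rvec = (0.4214, -0.3647, 0.4542), |rvec| = θ = 0.71894 rad = 41.193°
Rodrigues: sinθ=0.65859, 1−cosθ=0.24750; R = I + sinθ·[k]× + (1−cosθ)·[k]×²:
    [+0.83753 -0.48966 -0.24244]
    [+0.34248 +0.81619 -0.46534]
    [+0.42573 +0.30671 +0.85128]
t = (-0.0202, -0.1451, 0.7299) m
M0: Pc = R·M0+t = (-0.13102, -0.10555, +0.71996); u = 628.6·(-0.13102)/0.71996 + 300.1 = 185.7058, v = 523.4·(-0.10555)/0.71996 + 257.7 = 180.9702
M1: Pc = R·M1+t = (+0.00885, -0.04835, +0.79106); u = 628.6·(+0.00885)/0.79106 + 300.1 = 307.1303, v = 523.4·(-0.04835)/0.79106 + 257.7 = 225.7088
M2: Pc = R·M2+t = (+0.09062, -0.18465, +0.73984); u = 628.6·(+0.09062)/0.73984 + 300.1 = 377.0952, v = 523.4·(-0.18465)/0.73984 + 257.7 = 127.0659
M3: Pc = R·M3+t = (-0.04925, -0.24185, +0.66874); u = 628.6·(-0.04925)/0.66874 + 300.1 = 253.8088, v = 523.4·(-0.24185)/0.66874 + 257.7 = 68.4134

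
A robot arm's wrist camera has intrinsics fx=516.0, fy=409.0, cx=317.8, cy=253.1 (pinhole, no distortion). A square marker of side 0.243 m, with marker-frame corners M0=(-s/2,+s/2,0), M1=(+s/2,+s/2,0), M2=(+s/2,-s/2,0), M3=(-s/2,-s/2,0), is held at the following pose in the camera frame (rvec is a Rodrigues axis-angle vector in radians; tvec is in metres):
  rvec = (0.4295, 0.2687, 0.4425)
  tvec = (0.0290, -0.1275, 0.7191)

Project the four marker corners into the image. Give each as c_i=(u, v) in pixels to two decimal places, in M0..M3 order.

c0=(239.85, 209.39) c1=(380.50, 268.43) c2=(460.17, 145.12) c3=(292.28, 83.43)

Intrinsics K: fx=516.0, fy=409.0, cx=317.8, cy=253.1
Marker side s = 0.243 m; corners in marker frame (Z=0):
  M0 = (-0.1215, +0.1215, 0)
  M1 = (+0.1215, +0.1215, 0)
  M2 = (+0.1215, -0.1215, 0)
  M3 = (-0.1215, -0.1215, 0)
rvec = (0.4295, 0.2687, 0.4425), |rvec| = θ = 0.67266 rad = 38.541°
Rodrigues: sinθ=0.62307, 1−cosθ=0.21784; R = I + sinθ·[k]× + (1−cosθ)·[k]×²:
    [+0.87097 -0.35432 +0.34039]
    [+0.46544 +0.81692 -0.34059]
    [-0.15739 +0.45508 +0.87643]
t = (0.0290, -0.1275, 0.7191) m
M0: Pc = R·M0+t = (-0.11987, -0.08479, +0.79352); u = 516.0·(-0.11987)/0.79352 + 317.8 = 239.8501, v = 409.0·(-0.08479)/0.79352 + 253.1 = 209.3946
M1: Pc = R·M1+t = (+0.09177, +0.02831, +0.75527); u = 516.0·(+0.09177)/0.75527 + 317.8 = 380.5000, v = 409.0·(+0.02831)/0.75527 + 253.1 = 268.4290
M2: Pc = R·M2+t = (+0.17787, -0.17021, +0.64468); u = 516.0·(+0.17787)/0.64468 + 317.8 = 460.1678, v = 409.0·(-0.17021)/0.64468 + 253.1 = 145.1184
M3: Pc = R·M3+t = (-0.03377, -0.28331, +0.68293); u = 516.0·(-0.03377)/0.68293 + 317.8 = 292.2816, v = 409.0·(-0.28331)/0.68293 + 253.1 = 83.4307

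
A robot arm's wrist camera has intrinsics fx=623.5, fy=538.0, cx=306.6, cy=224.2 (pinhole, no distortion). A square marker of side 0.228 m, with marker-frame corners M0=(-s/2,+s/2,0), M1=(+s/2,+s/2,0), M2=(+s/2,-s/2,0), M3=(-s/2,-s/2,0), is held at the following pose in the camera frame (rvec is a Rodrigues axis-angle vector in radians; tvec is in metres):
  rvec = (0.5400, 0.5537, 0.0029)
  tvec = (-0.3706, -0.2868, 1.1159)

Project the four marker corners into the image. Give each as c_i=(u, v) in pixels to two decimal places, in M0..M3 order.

c0=(77.17, 134.37) c1=(162.67, 141.13) c2=(126.91, 26.60) c3=(36.53, 30.84)

Intrinsics K: fx=623.5, fy=538.0, cx=306.6, cy=224.2
Marker side s = 0.228 m; corners in marker frame (Z=0):
  M0 = (-0.1140, +0.1140, 0)
  M1 = (+0.1140, +0.1140, 0)
  M2 = (+0.1140, -0.1140, 0)
  M3 = (-0.1140, -0.1140, 0)
rvec = (0.5400, 0.5537, 0.0029), |rvec| = θ = 0.77343 rad = 44.314°
Rodrigues: sinθ=0.69859, 1−cosθ=0.28448; R = I + sinθ·[k]× + (1−cosθ)·[k]×²:
    [+0.85419 +0.13957 +0.50087]
    [+0.14481 +0.86132 -0.48699]
    [-0.49938 +0.48851 +0.71552]
t = (-0.3706, -0.2868, 1.1159) m
M0: Pc = R·M0+t = (-0.45207, -0.20512, +1.22852); u = 623.5·(-0.45207)/1.22852 + 306.6 = 77.1665, v = 538.0·(-0.20512)/1.22852 + 224.2 = 134.3736
M1: Pc = R·M1+t = (-0.25731, -0.17210, +1.11466); u = 623.5·(-0.25731)/1.11466 + 306.6 = 162.6702, v = 538.0·(-0.17210)/1.11466 + 224.2 = 141.1342
M2: Pc = R·M2+t = (-0.28913, -0.36848, +1.00328); u = 623.5·(-0.28913)/1.00328 + 306.6 = 126.9148, v = 538.0·(-0.36848)/1.00328 + 224.2 = 26.6049
M3: Pc = R·M3+t = (-0.48389, -0.40150, +1.11714); u = 623.5·(-0.48389)/1.11714 + 306.6 = 36.5304, v = 538.0·(-0.40150)/1.11714 + 224.2 = 30.8430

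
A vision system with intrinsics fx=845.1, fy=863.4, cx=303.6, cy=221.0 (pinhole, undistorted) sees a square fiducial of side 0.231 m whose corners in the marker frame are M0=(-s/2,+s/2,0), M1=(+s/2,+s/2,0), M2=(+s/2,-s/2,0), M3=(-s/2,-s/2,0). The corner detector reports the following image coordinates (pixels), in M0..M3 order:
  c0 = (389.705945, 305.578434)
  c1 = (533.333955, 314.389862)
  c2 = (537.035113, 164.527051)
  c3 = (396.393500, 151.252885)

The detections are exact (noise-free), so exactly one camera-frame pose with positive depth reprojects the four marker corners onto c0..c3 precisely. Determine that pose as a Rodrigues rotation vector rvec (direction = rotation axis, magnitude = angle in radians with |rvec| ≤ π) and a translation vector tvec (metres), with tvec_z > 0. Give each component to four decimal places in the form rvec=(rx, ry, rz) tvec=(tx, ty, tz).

rvec=(-0.1072, -0.1787, 0.0659) tvec=(0.2493, 0.0185, 1.3035)

Intrinsics K: fx=845.1, fy=863.4, cx=303.6, cy=221.0
Marker side s = 0.231 m; corners in marker frame (Z=0):
  M0 = (-0.1155, +0.1155, 0)
  M1 = (+0.1155, +0.1155, 0)
  M2 = (+0.1155, -0.1155, 0)
  M3 = (-0.1155, -0.1155, 0)
Detected image corners:
  c0 = (389.705945, 305.578434) px
  c1 = (533.333955, 314.389862) px
  c2 = (537.035113, 164.527051) px
  c3 = (396.393500, 151.252885) px
Planar DLT: solve 8×8 A·h = b for H (H[2,2]=1):
  H  [+677.09161 -62.34103 +465.23688]
  H  [+79.07754 +638.12889 +233.26591]
  H  [+0.13327 -0.08609 +1.00000]
B = K⁻¹H; ‖b₁‖=0.767173, ‖b₂‖=0.767173; λ = 2/(‖b₁‖+‖b₂‖) = 1.303486, sign → tz>0 ⇒ λ=+1.303486
r₁ = λ·B[:,0] = (+0.98194,+0.07492,+0.17372); r₂ = λ·B[:,1] = (-0.05584,+0.99211,-0.11221)
r₃ = r₁×r₂ = (-0.18075,+0.10049,+0.97838); SVD([r₁ r₂ r₃]) → R = UVᵀ:
  R  [+0.98194 -0.05584 -0.18075]
  R  [+0.07492 +0.99211 +0.10049]
  R  [+0.17372 -0.11221 +0.97838]
t = (+0.24931, +0.01852, +1.30349) m
tr R = 2.952437; θ = arccos((tr R − 1)/2) = 0.218524 rad = 12.520°
axis k = ((R−Rᵀ)₃₂, (R−Rᵀ)₁₃, (R−Rᵀ)₂₁) / (2 sinθ) = (-0.490564, -0.817552, +0.301588)
rvec = θ·k = (-0.107200, -0.178655, +0.065904)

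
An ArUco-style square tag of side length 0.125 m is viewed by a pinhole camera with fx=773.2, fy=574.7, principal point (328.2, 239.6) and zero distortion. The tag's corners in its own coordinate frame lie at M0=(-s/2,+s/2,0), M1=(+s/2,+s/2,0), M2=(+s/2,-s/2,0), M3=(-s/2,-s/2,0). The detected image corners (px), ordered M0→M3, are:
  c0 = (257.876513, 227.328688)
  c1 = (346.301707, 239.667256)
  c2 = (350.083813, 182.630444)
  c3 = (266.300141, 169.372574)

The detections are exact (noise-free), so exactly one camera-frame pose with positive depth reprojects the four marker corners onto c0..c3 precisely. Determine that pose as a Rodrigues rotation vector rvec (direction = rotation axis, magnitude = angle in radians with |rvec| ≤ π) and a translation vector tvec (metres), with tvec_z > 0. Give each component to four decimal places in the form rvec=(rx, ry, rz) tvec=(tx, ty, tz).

Intrinsics K: fx=773.2, fy=574.7, cx=328.2, cy=239.6
Marker side s = 0.125 m; corners in marker frame (Z=0):
  M0 = (-0.0625, +0.0625, 0)
  M1 = (+0.0625, +0.0625, 0)
  M2 = (+0.0625, -0.0625, 0)
  M3 = (-0.0625, -0.0625, 0)
Detected image corners:
  c0 = (257.876513, 227.328688) px
  c1 = (346.301707, 239.667256) px
  c2 = (350.083813, 182.630444) px
  c3 = (266.300141, 169.372574) px
Planar DLT: solve 8×8 A·h = b for H (H[2,2]=1):
  H  [+755.61372 -175.39048 +305.81292]
  H  [+147.61319 +374.82241 +204.09112]
  H  [+0.22042 -0.41562 +1.00000]
B = K⁻¹H; ‖b₁‖=0.925585, ‖b₂‖=0.925585; λ = 2/(‖b₁‖+‖b₂‖) = 1.080398, sign → tz>0 ⇒ λ=+1.080398
r₁ = λ·B[:,0] = (+0.95474,+0.17822,+0.23815); r₂ = λ·B[:,1] = (-0.05447,+0.89185,-0.44904)
r₃ = r₁×r₂ = (-0.29242,+0.41574,+0.86119); SVD([r₁ r₂ r₃]) → R = UVᵀ:
  R  [+0.95474 -0.05447 -0.29242]
  R  [+0.17822 +0.89185 +0.41574]
  R  [+0.23815 -0.44904 +0.86119]
t = (-0.03128, -0.06675, +1.08040) m
tr R = 2.707781; θ = arccos((tr R − 1)/2) = 0.547381 rad = 31.363°
axis k = ((R−Rᵀ)₃₂, (R−Rᵀ)₁₃, (R−Rᵀ)₂₁) / (2 sinθ) = (-0.830795, -0.509713, +0.223544)
rvec = θ·k = (-0.454761, -0.279007, +0.122364)

rvec=(-0.4548, -0.2790, 0.1224) tvec=(-0.0313, -0.0668, 1.0804)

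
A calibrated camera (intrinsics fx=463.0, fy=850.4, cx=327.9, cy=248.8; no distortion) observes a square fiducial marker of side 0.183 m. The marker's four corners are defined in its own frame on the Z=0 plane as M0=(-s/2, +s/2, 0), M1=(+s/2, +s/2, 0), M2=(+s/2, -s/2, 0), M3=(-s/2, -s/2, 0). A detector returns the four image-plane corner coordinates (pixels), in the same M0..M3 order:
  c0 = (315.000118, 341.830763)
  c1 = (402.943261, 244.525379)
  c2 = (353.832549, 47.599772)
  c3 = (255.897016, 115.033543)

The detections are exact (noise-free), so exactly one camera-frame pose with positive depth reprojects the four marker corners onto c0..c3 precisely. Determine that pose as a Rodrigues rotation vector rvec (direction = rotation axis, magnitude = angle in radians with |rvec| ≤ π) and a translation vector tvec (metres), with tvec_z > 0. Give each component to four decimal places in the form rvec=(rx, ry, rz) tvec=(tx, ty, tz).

rvec=(-0.0550, -0.5861, -0.4502) tvec=(0.0112, -0.0500, 0.6699)

Intrinsics K: fx=463.0, fy=850.4, cx=327.9, cy=248.8
Marker side s = 0.183 m; corners in marker frame (Z=0):
  M0 = (-0.0915, +0.0915, 0)
  M1 = (+0.0915, +0.0915, 0)
  M2 = (+0.0915, -0.0915, 0)
  M3 = (-0.0915, -0.0915, 0)
Detected image corners:
  c0 = (315.000118, 341.830763) px
  c1 = (402.943261, 244.525379) px
  c2 = (353.832549, 47.599772) px
  c3 = (255.897016, 115.033543) px
Planar DLT: solve 8×8 A·h = b for H (H[2,2]=1):
  H  [+777.93847 +331.24369 +335.66209]
  H  [-298.43522 +1172.84832 +185.27625]
  H  [+0.81453 +0.11332 +1.00000]
B = K⁻¹H; ‖b₁‖=1.492668, ‖b₂‖=1.492668; λ = 2/(‖b₁‖+‖b₂‖) = 0.669941, sign → tz>0 ⇒ λ=+0.669941
r₁ = λ·B[:,0] = (+0.73919,-0.39476,+0.54569); r₂ = λ·B[:,1] = (+0.42553,+0.90175,+0.07592)
r₃ = r₁×r₂ = (-0.52204,+0.17609,+0.83454); SVD([r₁ r₂ r₃]) → R = UVᵀ:
  R  [+0.73919 +0.42553 -0.52204]
  R  [-0.39476 +0.90175 +0.17609]
  R  [+0.54569 +0.07592 +0.83454]
t = (+0.01123, -0.05004, +0.66994) m
tr R = 2.475484; θ = arccos((tr R − 1)/2) = 0.741077 rad = 42.461°
axis k = ((R−Rᵀ)₃₂, (R−Rᵀ)₁₃, (R−Rᵀ)₂₁) / (2 sinθ) = (-0.074193, -0.790812, -0.607545)
rvec = θ·k = (-0.054983, -0.586053, -0.450238)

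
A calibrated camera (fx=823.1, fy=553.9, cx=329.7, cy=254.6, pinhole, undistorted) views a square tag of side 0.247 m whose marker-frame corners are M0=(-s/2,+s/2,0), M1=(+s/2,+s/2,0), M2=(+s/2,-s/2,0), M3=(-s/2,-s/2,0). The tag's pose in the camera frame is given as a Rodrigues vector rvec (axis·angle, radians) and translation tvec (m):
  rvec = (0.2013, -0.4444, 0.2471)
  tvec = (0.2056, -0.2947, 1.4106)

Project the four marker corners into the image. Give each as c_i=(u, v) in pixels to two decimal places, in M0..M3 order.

c0=(367.64, 173.50) c1=(484.64, 197.19) c2=(527.38, 106.08) c3=(410.93, 74.28)

Intrinsics K: fx=823.1, fy=553.9, cx=329.7, cy=254.6
Marker side s = 0.247 m; corners in marker frame (Z=0):
  M0 = (-0.1235, +0.1235, 0)
  M1 = (+0.1235, +0.1235, 0)
  M2 = (+0.1235, -0.1235, 0)
  M3 = (-0.1235, -0.1235, 0)
rvec = (0.2013, -0.4444, 0.2471), |rvec| = θ = 0.54687 rad = 31.334°
Rodrigues: sinθ=0.52002, 1−cosθ=0.14585; R = I + sinθ·[k]× + (1−cosθ)·[k]×²:
    [+0.87392 -0.27859 -0.39832]
    [+0.19134 +0.95046 -0.24497]
    [+0.44683 +0.13786 +0.88393]
t = (0.2056, -0.2947, 1.4106) m
M0: Pc = R·M0+t = (+0.06327, -0.20095, +1.37244); u = 823.1·(+0.06327)/1.37244 + 329.7 = 367.6424, v = 553.9·(-0.20095)/1.37244 + 254.6 = 173.4998
M1: Pc = R·M1+t = (+0.27912, -0.15369, +1.48281); u = 823.1·(+0.27912)/1.48281 + 329.7 = 484.6394, v = 553.9·(-0.15369)/1.48281 + 254.6 = 197.1905
M2: Pc = R·M2+t = (+0.34793, -0.38845, +1.44876); u = 823.1·(+0.34793)/1.44876 + 329.7 = 527.3762, v = 553.9·(-0.38845)/1.44876 + 254.6 = 106.0843
M3: Pc = R·M3+t = (+0.13208, -0.43571, +1.33839); u = 823.1·(+0.13208)/1.33839 + 329.7 = 410.9267, v = 553.9·(-0.43571)/1.33839 + 254.6 = 74.2778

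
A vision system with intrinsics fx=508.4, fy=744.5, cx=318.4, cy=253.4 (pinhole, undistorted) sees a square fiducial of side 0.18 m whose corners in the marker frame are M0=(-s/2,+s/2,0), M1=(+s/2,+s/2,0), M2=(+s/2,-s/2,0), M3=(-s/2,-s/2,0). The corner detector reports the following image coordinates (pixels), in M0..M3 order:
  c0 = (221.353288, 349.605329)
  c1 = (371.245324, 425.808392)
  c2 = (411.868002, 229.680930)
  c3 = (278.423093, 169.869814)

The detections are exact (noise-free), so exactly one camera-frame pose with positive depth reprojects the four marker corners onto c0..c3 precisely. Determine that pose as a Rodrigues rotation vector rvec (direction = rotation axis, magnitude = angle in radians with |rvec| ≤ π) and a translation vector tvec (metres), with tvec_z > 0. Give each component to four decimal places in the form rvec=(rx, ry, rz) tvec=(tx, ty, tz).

Intrinsics K: fx=508.4, fy=744.5, cx=318.4, cy=253.4
Marker side s = 0.18 m; corners in marker frame (Z=0):
  M0 = (-0.0900, +0.0900, 0)
  M1 = (+0.0900, +0.0900, 0)
  M2 = (+0.0900, -0.0900, 0)
  M3 = (-0.0900, -0.0900, 0)
Detected image corners:
  c0 = (221.353288, 349.605329) px
  c1 = (371.245324, 425.808392) px
  c2 = (411.868002, 229.680930) px
  c3 = (278.423093, 169.869814) px
Planar DLT: solve 8×8 A·h = b for H (H[2,2]=1):
  H  [+712.45776 -503.83914 +320.88576]
  H  [+309.26303 +831.07555 +286.95205]
  H  [-0.22331 -0.72197 +1.00000]
B = K⁻¹H; ‖b₁‖=1.633011, ‖b₂‖=1.633011; λ = 2/(‖b₁‖+‖b₂‖) = 0.612366, sign → tz>0 ⇒ λ=+0.612366
r₁ = λ·B[:,0] = (+0.94379,+0.30092,-0.13675); r₂ = λ·B[:,1] = (-0.32999,+0.83405,-0.44211)
r₃ = r₁×r₂ = (-0.01898,+0.46239,+0.88647); SVD([r₁ r₂ r₃]) → R = UVᵀ:
  R  [+0.94379 -0.32999 -0.01898]
  R  [+0.30092 +0.83405 +0.46239]
  R  [-0.13675 -0.44211 +0.88647]
t = (+0.00299, +0.02760, +0.61237) m
tr R = 2.664323; θ = arccos((tr R − 1)/2) = 0.587802 rad = 33.679°
axis k = ((R−Rᵀ)₃₂, (R−Rᵀ)₁₃, (R−Rᵀ)₂₁) / (2 sinθ) = (-0.815550, +0.106182, +0.568862)
rvec = θ·k = (-0.479382, +0.062414, +0.334378)

rvec=(-0.4794, 0.0624, 0.3344) tvec=(0.0030, 0.0276, 0.6124)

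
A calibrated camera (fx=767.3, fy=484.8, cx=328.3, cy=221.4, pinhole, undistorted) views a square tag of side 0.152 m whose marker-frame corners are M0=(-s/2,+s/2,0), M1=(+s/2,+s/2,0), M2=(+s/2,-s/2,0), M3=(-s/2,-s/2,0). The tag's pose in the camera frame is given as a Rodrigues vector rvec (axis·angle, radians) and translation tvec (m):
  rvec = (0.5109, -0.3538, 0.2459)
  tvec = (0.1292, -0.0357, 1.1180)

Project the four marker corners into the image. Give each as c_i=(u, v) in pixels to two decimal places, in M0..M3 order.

Intrinsics K: fx=767.3, fy=484.8, cx=328.3, cy=221.4
Marker side s = 0.152 m; corners in marker frame (Z=0):
  M0 = (-0.0760, +0.0760, 0)
  M1 = (+0.0760, +0.0760, 0)
  M2 = (+0.0760, -0.0760, 0)
  M3 = (-0.0760, -0.0760, 0)
rvec = (0.5109, -0.3538, 0.2459), |rvec| = θ = 0.66833 rad = 38.292°
Rodrigues: sinθ=0.61967, 1−cosθ=0.21514; R = I + sinθ·[k]× + (1−cosθ)·[k]×²:
    [+0.91058 -0.31506 -0.26753]
    [+0.14094 +0.84515 -0.51561]
    [+0.38856 +0.43180 +0.81398]
t = (0.1292, -0.0357, 1.1180) m
M0: Pc = R·M0+t = (+0.03605, +0.01782, +1.12129); u = 767.3·(+0.03605)/1.12129 + 328.3 = 352.9697, v = 484.8·(+0.01782)/1.12129 + 221.4 = 229.1049
M1: Pc = R·M1+t = (+0.17446, +0.03924, +1.18035); u = 767.3·(+0.17446)/1.18035 + 328.3 = 441.7097, v = 484.8·(+0.03924)/1.18035 + 221.4 = 237.5180
M2: Pc = R·M2+t = (+0.22235, -0.08922, +1.11471); u = 767.3·(+0.22235)/1.11471 + 328.3 = 481.3514, v = 484.8·(-0.08922)/1.11471 + 221.4 = 182.5971
M3: Pc = R·M3+t = (+0.08394, -0.11064, +1.05565); u = 767.3·(+0.08394)/1.05565 + 328.3 = 389.3120, v = 484.8·(-0.11064)/1.05565 + 221.4 = 170.5883

c0=(352.97, 229.10) c1=(441.71, 237.52) c2=(481.35, 182.60) c3=(389.31, 170.59)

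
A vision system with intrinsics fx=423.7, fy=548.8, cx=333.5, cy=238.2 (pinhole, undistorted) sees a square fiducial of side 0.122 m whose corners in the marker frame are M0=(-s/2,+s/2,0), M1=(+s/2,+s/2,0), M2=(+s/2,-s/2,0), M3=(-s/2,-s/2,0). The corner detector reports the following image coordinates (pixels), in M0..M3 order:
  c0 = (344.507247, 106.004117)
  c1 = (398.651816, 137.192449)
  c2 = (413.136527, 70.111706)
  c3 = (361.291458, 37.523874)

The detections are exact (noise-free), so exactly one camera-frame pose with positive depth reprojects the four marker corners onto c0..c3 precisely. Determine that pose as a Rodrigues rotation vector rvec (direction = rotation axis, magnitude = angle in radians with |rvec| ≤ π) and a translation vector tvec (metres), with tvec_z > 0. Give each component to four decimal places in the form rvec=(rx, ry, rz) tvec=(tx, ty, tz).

rvec=(-0.1905, -0.2947, 0.3236) tvec=(0.0941, -0.2355, 0.8573)

Intrinsics K: fx=423.7, fy=548.8, cx=333.5, cy=238.2
Marker side s = 0.122 m; corners in marker frame (Z=0):
  M0 = (-0.0610, +0.0610, 0)
  M1 = (+0.0610, +0.0610, 0)
  M2 = (+0.0610, -0.0610, 0)
  M3 = (-0.0610, -0.0610, 0)
Detected image corners:
  c0 = (344.507247, 106.004117) px
  c1 = (398.651816, 137.192449) px
  c2 = (413.136527, 70.111706) px
  c3 = (361.291458, 37.523874) px
Planar DLT: solve 8×8 A·h = b for H (H[2,2]=1):
  H  [+546.35928 -229.83887 +380.00249]
  H  [+287.39357 +531.92725 +87.44047]
  H  [+0.29555 -0.26847 +1.00000]
B = K⁻¹H; ‖b₁‖=1.166470, ‖b₂‖=1.166470; λ = 2/(‖b₁‖+‖b₂‖) = 0.857287, sign → tz>0 ⇒ λ=+0.857287
r₁ = λ·B[:,0] = (+0.90604,+0.33897,+0.25337); r₂ = λ·B[:,1] = (-0.28388,+0.93083,-0.23016)
r₃ = r₁×r₂ = (-0.31386,+0.13660,+0.93959); SVD([r₁ r₂ r₃]) → R = UVᵀ:
  R  [+0.90604 -0.28388 -0.31386]
  R  [+0.33897 +0.93083 +0.13660]
  R  [+0.25337 -0.23016 +0.93959]
t = (+0.09409, -0.23550, +0.85729) m
tr R = 2.776456; θ = arccos((tr R − 1)/2) = 0.477323 rad = 27.349°
axis k = ((R−Rᵀ)₃₂, (R−Rᵀ)₁₃, (R−Rᵀ)₂₁) / (2 sinθ) = (-0.399173, -0.617354, +0.677890)
rvec = θ·k = (-0.190534, -0.294677, +0.323573)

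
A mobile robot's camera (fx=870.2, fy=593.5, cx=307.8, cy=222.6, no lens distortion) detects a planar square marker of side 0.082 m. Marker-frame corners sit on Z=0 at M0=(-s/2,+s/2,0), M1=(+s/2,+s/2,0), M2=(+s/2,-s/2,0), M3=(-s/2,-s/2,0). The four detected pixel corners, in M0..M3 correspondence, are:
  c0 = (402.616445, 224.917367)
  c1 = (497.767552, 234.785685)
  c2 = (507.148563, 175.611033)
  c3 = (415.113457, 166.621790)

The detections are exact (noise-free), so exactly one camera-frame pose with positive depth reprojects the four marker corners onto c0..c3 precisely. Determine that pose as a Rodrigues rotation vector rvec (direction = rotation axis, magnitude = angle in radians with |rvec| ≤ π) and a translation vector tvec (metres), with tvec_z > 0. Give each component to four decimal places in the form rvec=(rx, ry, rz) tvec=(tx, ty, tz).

Intrinsics K: fx=870.2, fy=593.5, cx=307.8, cy=222.6
Marker side s = 0.082 m; corners in marker frame (Z=0):
  M0 = (-0.0410, +0.0410, 0)
  M1 = (+0.0410, +0.0410, 0)
  M2 = (+0.0410, -0.0410, 0)
  M3 = (-0.0410, -0.0410, 0)
Detected image corners:
  c0 = (402.616445, 224.917367) px
  c1 = (497.767552, 234.785685) px
  c2 = (507.148563, 175.611033) px
  c3 = (415.113457, 166.621790) px
Planar DLT: solve 8×8 A·h = b for H (H[2,2]=1):
  H  [+1088.56812 -324.63107 +455.53457]
  H  [+91.80060 +632.15849 +199.95663]
  H  [-0.11518 -0.41948 +1.00000]
B = K⁻¹H; ‖b₁‖=1.311817, ‖b₂‖=1.311817; λ = 2/(‖b₁‖+‖b₂‖) = 0.762301, sign → tz>0 ⇒ λ=+0.762301
r₁ = λ·B[:,0] = (+0.98465,+0.15084,-0.08780); r₂ = λ·B[:,1] = (-0.17127,+0.93189,-0.31977)
r₃ = r₁×r₂ = (+0.03359,+0.32990,+0.94342); SVD([r₁ r₂ r₃]) → R = UVᵀ:
  R  [+0.98465 -0.17127 +0.03359]
  R  [+0.15084 +0.93189 +0.32990]
  R  [-0.08780 -0.31977 +0.94342]
t = (+0.12942, -0.02908, +0.76230) m
tr R = 2.859958; θ = arccos((tr R − 1)/2) = 0.376441 rad = 21.568°
axis k = ((R−Rᵀ)₃₂, (R−Rᵀ)₁₃, (R−Rᵀ)₂₁) / (2 sinθ) = (-0.883624, +0.165110, +0.438118)
rvec = θ·k = (-0.332632, +0.062154, +0.164926)

rvec=(-0.3326, 0.0622, 0.1649) tvec=(0.1294, -0.0291, 0.7623)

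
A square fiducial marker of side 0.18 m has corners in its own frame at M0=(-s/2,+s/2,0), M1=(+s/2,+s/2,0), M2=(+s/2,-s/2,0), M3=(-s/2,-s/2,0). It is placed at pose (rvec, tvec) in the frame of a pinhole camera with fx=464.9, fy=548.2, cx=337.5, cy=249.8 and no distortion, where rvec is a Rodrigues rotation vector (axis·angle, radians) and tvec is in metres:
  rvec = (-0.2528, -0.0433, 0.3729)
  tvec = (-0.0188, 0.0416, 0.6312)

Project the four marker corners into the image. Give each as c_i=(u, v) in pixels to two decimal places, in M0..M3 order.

c0=(234.80, 330.57) c1=(362.75, 390.01) c2=(406.44, 244.34) c3=(287.32, 189.20)

Intrinsics K: fx=464.9, fy=548.2, cx=337.5, cy=249.8
Marker side s = 0.18 m; corners in marker frame (Z=0):
  M0 = (-0.0900, +0.0900, 0)
  M1 = (+0.0900, +0.0900, 0)
  M2 = (+0.0900, -0.0900, 0)
  M3 = (-0.0900, -0.0900, 0)
rvec = (-0.2528, -0.0433, 0.3729), |rvec| = θ = 0.45259 rad = 25.931°
Rodrigues: sinθ=0.43730, 1−cosθ=0.10068; R = I + sinθ·[k]× + (1−cosθ)·[k]×²:
    [+0.93073 -0.35492 -0.08817]
    [+0.36568 +0.90024 +0.23632]
    [-0.00450 -0.25219 +0.96767]
t = (-0.0188, 0.0416, 0.6312) m
M0: Pc = R·M0+t = (-0.13451, +0.08971, +0.60891); u = 464.9·(-0.13451)/0.60891 + 337.5 = 234.8030, v = 548.2·(+0.08971)/0.60891 + 249.8 = 330.5664
M1: Pc = R·M1+t = (+0.03302, +0.15553, +0.60810); u = 464.9·(+0.03302)/0.60810 + 337.5 = 362.7466, v = 548.2·(+0.15553)/0.60810 + 249.8 = 390.0127
M2: Pc = R·M2+t = (+0.09691, -0.00651, +0.65349); u = 464.9·(+0.09691)/0.65349 + 337.5 = 406.4414, v = 548.2·(-0.00651)/0.65349 + 249.8 = 244.3386
M3: Pc = R·M3+t = (-0.07062, -0.07233, +0.65430); u = 464.9·(-0.07062)/0.65430 + 337.5 = 287.3204, v = 548.2·(-0.07233)/0.65430 + 249.8 = 189.1969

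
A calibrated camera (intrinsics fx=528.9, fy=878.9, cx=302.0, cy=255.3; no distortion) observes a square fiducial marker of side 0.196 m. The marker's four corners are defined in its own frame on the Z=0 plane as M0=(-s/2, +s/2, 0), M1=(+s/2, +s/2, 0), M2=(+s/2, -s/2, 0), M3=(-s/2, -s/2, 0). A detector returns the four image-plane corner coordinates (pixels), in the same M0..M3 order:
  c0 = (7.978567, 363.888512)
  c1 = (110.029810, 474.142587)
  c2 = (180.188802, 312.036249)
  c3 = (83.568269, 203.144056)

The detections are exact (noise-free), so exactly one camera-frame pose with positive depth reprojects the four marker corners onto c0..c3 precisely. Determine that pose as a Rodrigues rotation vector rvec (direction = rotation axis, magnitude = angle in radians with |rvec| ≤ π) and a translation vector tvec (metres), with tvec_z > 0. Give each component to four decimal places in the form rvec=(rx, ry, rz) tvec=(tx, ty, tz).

Intrinsics K: fx=528.9, fy=878.9, cx=302.0, cy=255.3
Marker side s = 0.196 m; corners in marker frame (Z=0):
  M0 = (-0.0980, +0.0980, 0)
  M1 = (+0.0980, +0.0980, 0)
  M2 = (+0.0980, -0.0980, 0)
  M3 = (-0.0980, -0.0980, 0)
Detected image corners:
  c0 = (7.978567, 363.888512) px
  c1 = (110.029810, 474.142587) px
  c2 = (180.188802, 312.036249) px
  c3 = (83.568269, 203.144056) px
Planar DLT: solve 8×8 A·h = b for H (H[2,2]=1):
  H  [+515.85499 -391.45893 +96.65690]
  H  [+592.01418 +753.50689 +337.18759]
  H  [+0.09766 -0.20729 +1.00000]
B = K⁻¹H; ‖b₁‖=1.127589, ‖b₂‖=1.127589; λ = 2/(‖b₁‖+‖b₂‖) = 0.886848, sign → tz>0 ⇒ λ=+0.886848
r₁ = λ·B[:,0] = (+0.81552,+0.57221,+0.08661); r₂ = λ·B[:,1] = (-0.55142,+0.81372,-0.18383)
r₃ = r₁×r₂ = (-0.17566,+0.10216,+0.97913); SVD([r₁ r₂ r₃]) → R = UVᵀ:
  R  [+0.81552 -0.55142 -0.17566]
  R  [+0.57221 +0.81372 +0.10216]
  R  [+0.08661 -0.18383 +0.97913]
t = (-0.34431, +0.08263, +0.88685) m
tr R = 2.608375; θ = arccos((tr R − 1)/2) = 0.636489 rad = 36.468°
axis k = ((R−Rᵀ)₃₂, (R−Rᵀ)₁₃, (R−Rᵀ)₂₁) / (2 sinθ) = (-0.240581, -0.220629, +0.945221)
rvec = θ·k = (-0.153127, -0.140428, +0.601623)

rvec=(-0.1531, -0.1404, 0.6016) tvec=(-0.3443, 0.0826, 0.8868)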